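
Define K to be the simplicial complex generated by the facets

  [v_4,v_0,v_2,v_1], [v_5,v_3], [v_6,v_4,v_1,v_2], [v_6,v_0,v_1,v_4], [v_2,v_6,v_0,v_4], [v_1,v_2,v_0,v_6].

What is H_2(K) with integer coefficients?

Fix the vertex order v_0 < v_1 < v_2 < v_3 < v_4 < v_5 < v_6 and write every simplex with vertices in increasing order. Then dim K = 3 and the simplices of K are:

  0-simplices (7): [v_0], [v_1], [v_2], [v_3], [v_4], [v_5], [v_6]
  1-simplices (11): [v_0,v_1], [v_0,v_2], [v_0,v_4], [v_0,v_6], [v_1,v_2], [v_1,v_4], [v_1,v_6], [v_2,v_4], [v_2,v_6], [v_3,v_5], [v_4,v_6]
  2-simplices (10): [v_0,v_1,v_2], [v_0,v_1,v_4], [v_0,v_1,v_6], [v_0,v_2,v_4], [v_0,v_2,v_6], [v_0,v_4,v_6], [v_1,v_2,v_4], [v_1,v_2,v_6], [v_1,v_4,v_6], [v_2,v_4,v_6]
  3-simplices (5): [v_0,v_1,v_2,v_4], [v_0,v_1,v_2,v_6], [v_0,v_1,v_4,v_6], [v_0,v_2,v_4,v_6], [v_1,v_2,v_4,v_6]

so the chain groups are C_0 ≅ Z^7, C_1 ≅ Z^11, C_2 ≅ Z^10, C_3 ≅ Z^5.

The boundary map ∂_1: C_1 → C_0 maps an edge to its endpoints' difference, ∂[p,q] = q − p.
This gives a 7×11 integer matrix of rank 5; reducing to Smith normal form yields diagonal entries (1,1,1,1,1).

The boundary map ∂_2: C_2 → C_1 acts by ∂[p,q,r] = [q,r] − [p,r] + [p,q]. For instance
  ∂[v_0,v_1,v_2] = [v_1,v_2] − [v_0,v_2] + [v_0,v_1],
  ∂[v_1,v_2,v_4] = [v_2,v_4] − [v_1,v_4] + [v_1,v_2].
The 11×10 boundary matrix has rank 6 and Smith normal form diag(1,1,1,1,1,1).

The boundary map ∂_3: C_3 → C_2 sends each 3-simplex σ to the alternating sum Σ_i (−1)^i (σ with its i-th vertex removed). For instance
  ∂[v_0,v_2,v_4,v_6] = [v_2,v_4,v_6] − [v_0,v_4,v_6] + [v_0,v_2,v_6] − [v_0,v_2,v_4],
  ∂[v_0,v_1,v_2,v_6] = [v_1,v_2,v_6] − [v_0,v_2,v_6] + [v_0,v_1,v_6] − [v_0,v_1,v_2].
The 10×5 boundary matrix has rank 4 and Smith normal form diag(1,1,1,1).

Computing H_k = (kernel of ∂_k) / (image of ∂_{k+1}):

  H_2: rank ker ∂_2 − rank ∂_3 = (10 − 6) − 4 = 0, and the invariant factors of ∂_3 are all 1, so H_2 ≅ 0.

(K is a triangulation of the disjoint union of the 3-sphere S^3 and the 1-simplex.)

H_2 = 0.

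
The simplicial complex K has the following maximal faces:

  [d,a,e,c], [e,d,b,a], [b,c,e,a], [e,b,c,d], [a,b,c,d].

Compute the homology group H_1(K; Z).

H_1 ≅ 0.

We work with the vertex ordering a < b < c < d < e. The simplices of K, each written with vertices in increasing order, are:

  0-simplices (5): a, b, c, d, e
  1-simplices (10): ab, ac, ad, ae, bc, bd, be, cd, ce, de
  2-simplices (10): abc, abd, abe, acd, ace, ade, bcd, bce, bde, cde
  3-simplices (5): abcd, abce, abde, acde, bcde

so the chain groups are C_0 ≅ Z^5, C_1 ≅ Z^10, C_2 ≅ Z^10, C_3 ≅ Z^5.

The boundary map ∂_1: C_1 → C_0 is given by ∂[p,q] = [q] − [p].
As a 5×10 matrix over Z this has rank 4, with invariant factors (1,1,1,1).

The boundary map ∂_2: C_2 → C_1 acts by ∂[p,q,r] = [q,r] − [p,r] + [p,q]. For instance
  ∂cde = de − ce + cd,
  ∂acd = cd − ad + ac.
The resulting 10×10 matrix has rank 6, and its Smith normal form has invariant factors (1,1,1,1,1,1).

The boundary map ∂_3: C_3 → C_2 sends each 3-simplex σ to the alternating sum Σ_i (−1)^i (σ with its i-th vertex removed). For instance
  ∂bcde = cde − bde + bce − bcd,
  ∂abde = bde − ade + abe − abd.
The 10×5 boundary matrix has rank 4 and Smith normal form diag(1,1,1,1).

Reading off H_k = ker ∂_k / im ∂_{k+1}:

  H_1: rank ker ∂_1 − rank ∂_2 = (10 − 4) − 6 = 0, and the invariant factors of ∂_2 are all 1, so H_1 ≅ 0.

(K is a triangulation of the 3-sphere S^3.)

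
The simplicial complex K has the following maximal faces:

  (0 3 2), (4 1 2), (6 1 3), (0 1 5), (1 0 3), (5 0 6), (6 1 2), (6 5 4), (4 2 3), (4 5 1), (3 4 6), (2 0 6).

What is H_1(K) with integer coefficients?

Fix the vertex order 0 < 1 < 2 < 3 < 4 < 5 < 6 and write every simplex with vertices in increasing order. Then dim K = 2 and the simplices of K are:

  0-simplices (7): [0], [1], [2], [3], [4], [5], [6]
  1-simplices (18): [0,1], [0,2], [0,3], [0,5], [0,6], [1,2], [1,3], [1,4], [1,5], [1,6], [2,3], [2,4], [2,6], [3,4], [3,6], [4,5], [4,6], [5,6]
  2-simplices (12): [0,1,3], [0,1,5], [0,2,3], [0,2,6], [0,5,6], [1,2,4], [1,2,6], [1,3,6], [1,4,5], [2,3,4], [3,4,6], [4,5,6]

so the chain groups are C_0 ≅ Z^7, C_1 ≅ Z^18, C_2 ≅ Z^12.

Boundary ∂_1: C_1 → C_0 sends each edge [p,q] (with p < q) to q − p.
The resulting 7×18 matrix has rank 6, and its Smith normal form has invariant factors (1,1,1,1,1,1).

∂_2: C_2 → C_1 sends each 2-simplex [p,q,r] to [q,r] − [p,r] + [p,q]. For instance
  ∂[0,2,6] = [2,6] − [0,6] + [0,2],
  ∂[0,1,5] = [1,5] − [0,5] + [0,1].
The 18×12 boundary matrix has rank 12 and Smith normal form diag(1,1,1,1,1,1,1,1,1,1,1,2).

Now H_k = ker ∂_k / im ∂_{k+1}, so:

  H_1: rank ker ∂_1 − rank ∂_2 = (18 − 6) − 12 = 0, and ∂_2 has invariant factor 2 > 1, so H_1 = Z/2.

(K is a triangulation of the real projective plane RP^2.)

H_1 ≅ Z/2.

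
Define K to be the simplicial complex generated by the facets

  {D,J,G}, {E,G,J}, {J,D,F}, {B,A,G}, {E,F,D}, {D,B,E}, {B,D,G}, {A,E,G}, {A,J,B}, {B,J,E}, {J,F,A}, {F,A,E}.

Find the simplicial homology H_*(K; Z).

K has 7 vertices, 18 edges, 12 triangles.
rank ∂_0 = 0, rank ∂_1 = 6 ⇒ b_0 = 7 − 0 − 6 = 1; all invariant factors of ∂_1 are 1 so no torsion. So H_0 ≅ Z.
rank ∂_1 = 6, rank ∂_2 = 12 ⇒ b_1 = 18 − 6 − 12 = 0; ∂_2 has invariant factor(s) [2] giving torsion. So H_1 ≅ Z_2.
rank ∂_2 = 12, rank ∂_3 = 0 ⇒ b_2 = 12 − 12 − 0 = 0. So H_2 ≅ 0.

H_0 ≅ Z,  H_1 ≅ Z_2,  H_2 = 0.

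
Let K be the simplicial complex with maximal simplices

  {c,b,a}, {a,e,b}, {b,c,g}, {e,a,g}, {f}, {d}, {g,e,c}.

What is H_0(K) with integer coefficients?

Take the total order a < b < c < d < e < f < g on the vertex set. Then K (dimension 2) consists of the simplices:

  0-simplices (7): a, b, c, d, e, f, g
  1-simplices (10): ab, ac, ae, ag, bc, be, bg, ce, cg, eg
  2-simplices (5): abc, abe, aeg, bcg, ceg

Hence C_0 ≅ Z^7, C_1 ≅ Z^10, C_2 ≅ Z^5.

∂_1: C_1 → C_0 sends each edge [p,q] (with p < q) to q − p. For instance
  ∂ae = e − a.
The 7×10 boundary matrix has rank 4 and Smith normal form diag(1,1,1,1).

The boundary map ∂_2: C_2 → C_1 sends each 2-simplex [p,q,r] to [q,r] − [p,r] + [p,q]. For instance
  ∂aeg = eg − ag + ae,
  ∂ceg = eg − cg + ce.
As a 10×5 matrix over Z this has rank 5, with invariant factors (1,1,1,1,1).

Now H_k = ker ∂_k / im ∂_{k+1}, so:

  H_0: rank C_0 − rank ∂_1 = 7 − 4 = 3, and the invariant factors of ∂_1 are all 1, so H_0 = Z^3.

H_0 = Z^3.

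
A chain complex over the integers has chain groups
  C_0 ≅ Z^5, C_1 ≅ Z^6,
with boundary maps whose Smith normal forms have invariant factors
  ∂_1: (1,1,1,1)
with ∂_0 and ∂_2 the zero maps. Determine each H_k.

H_0: b_0 = 5 − 0 − 4 = 1; torsion from ∂_1 factors > 1: none. So H_0 = Z.
H_1: b_1 = 6 − 4 − 0 = 2; torsion from ∂_2 factors > 1: none. So H_1 = Z^2.

H_0 = Z,  H_1 = Z^2.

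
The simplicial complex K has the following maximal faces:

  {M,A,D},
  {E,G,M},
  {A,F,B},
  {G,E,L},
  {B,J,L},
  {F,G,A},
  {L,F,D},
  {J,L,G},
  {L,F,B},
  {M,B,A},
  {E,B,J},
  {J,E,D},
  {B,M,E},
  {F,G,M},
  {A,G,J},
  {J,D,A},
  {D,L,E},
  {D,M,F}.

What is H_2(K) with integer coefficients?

K has 9 vertices, 27 edges, 18 triangles.
rank ∂_2 = 18, rank ∂_3 = 0 ⇒ b_2 = 18 − 18 − 0 = 0. So H_2 = 0.

H_2 ≅ 0.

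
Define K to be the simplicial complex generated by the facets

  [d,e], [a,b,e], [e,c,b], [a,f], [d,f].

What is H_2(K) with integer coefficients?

H_2 ≅ 0.

Order the vertices as a < b < c < d < e < f. Listing each simplex with vertices in this order, K has dimension 2 with simplices:

  0-simplices (6): a, b, c, d, e, f
  1-simplices (8): ab, ae, af, bc, be, ce, de, df
  2-simplices (2): abe, bce

so the chain groups are C_0 ≅ Z^6, C_1 ≅ Z^8, C_2 ≅ Z^2.

∂_1: C_1 → C_0 is given by ∂[p,q] = [q] − [p].
This gives a 6×8 integer matrix of rank 5; reducing to Smith normal form yields diagonal entries (1,1,1,1,1).

Boundary ∂_2: C_2 → C_1 sends each 2-simplex [p,q,r] to [q,r] − [p,r] + [p,q]. For instance
  ∂abe = be − ae + ab,
  ∂bce = ce − be + bc.
As a 8×2 matrix over Z this has rank 2, with invariant factors (1,1).

Computing H_k = (kernel of ∂_k) / (image of ∂_{k+1}):

  H_2: rank ker ∂_2 − rank ∂_3 = (2 − 2) − 0 = 0, and there is no ∂_3, so H_2 = 0.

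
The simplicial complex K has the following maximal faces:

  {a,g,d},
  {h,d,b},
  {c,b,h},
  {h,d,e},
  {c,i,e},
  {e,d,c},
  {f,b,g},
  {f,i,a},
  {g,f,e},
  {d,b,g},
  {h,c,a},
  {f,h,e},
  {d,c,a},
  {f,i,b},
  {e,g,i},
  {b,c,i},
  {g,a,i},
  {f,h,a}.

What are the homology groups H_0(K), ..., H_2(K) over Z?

We work with the vertex ordering a < b < c < d < e < f < g < h < i. The simplices of K, each written with vertices in increasing order, are:

  0-simplices (9): a, b, c, d, e, f, g, h, i
  1-simplices (27): ac, ad, af, ag, ah, ai, bc, bd, bf, bg, bh, bi, cd, ce, ch, ci, de, dg, dh, ef, eg, eh, ei, fg, fh, fi, gi
  2-simplices (18): acd, ach, adg, afh, afi, agi, bch, bci, bdg, bdh, bfg, bfi, cde, cei, deh, efg, efh, egi

so the chain groups are C_0 ≅ Z^9, C_1 ≅ Z^27, C_2 ≅ Z^18.

The boundary map ∂_1: C_1 → C_0 is given by ∂[p,q] = [q] − [p]. For instance
  ∂bi = i − b.
As a 9×27 matrix over Z this has rank 8, with invariant factors (1,1,1,1,1,1,1,1).

Boundary ∂_2: C_2 → C_1 sends each 2-simplex [p,q,r] to [q,r] − [p,r] + [p,q]. For instance
  ∂efg = fg − eg + ef,
  ∂efh = fh − eh + ef.
The 27×18 boundary matrix has rank 18 and Smith normal form diag(1,1,1,1,1,1,1,1,1,1,1,1,1,1,1,1,1,2).

Now H_k = ker ∂_k / im ∂_{k+1}, so:

  H_0: rank C_0 − rank ∂_1 = 9 − 8 = 1, and the invariant factors of ∂_1 are all 1, so H_0 = Z.
  H_1: rank ker ∂_1 − rank ∂_2 = (27 − 8) − 18 = 1, and ∂_2 has invariant factor 2 > 1, so H_1 = Z ⊕ Z/2.
  H_2: rank ker ∂_2 − rank ∂_3 = (18 − 18) − 0 = 0, and there is no ∂_3, so H_2 = 0.

(K is a triangulation of the Klein bottle.)

H_0 ≅ Z,  H_1 ≅ Z ⊕ Z/2,  H_2 = 0.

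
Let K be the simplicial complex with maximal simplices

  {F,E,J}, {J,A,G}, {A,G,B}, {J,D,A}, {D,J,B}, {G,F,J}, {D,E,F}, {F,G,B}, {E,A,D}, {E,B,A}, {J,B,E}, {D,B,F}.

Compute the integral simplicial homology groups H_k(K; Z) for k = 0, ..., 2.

H_0 ≅ Z,  H_1 ≅ Z_2,  H_2 = 0.

Order the vertices as A < B < D < E < F < G < J. Listing each simplex with vertices in this order, K has dimension 2 with simplices:

  0-simplices (7): A, B, D, E, F, G, J
  1-simplices (18): AB, AD, AE, AG, AJ, BD, BE, BF, BG, BJ, DE, DF, DJ, EF, EJ, FG, FJ, GJ
  2-simplices (12): ABE, ABG, ADE, ADJ, AGJ, BDF, BDJ, BEJ, BFG, DEF, EFJ, FGJ

so the chain groups are C_0 ≅ Z^7, C_1 ≅ Z^18, C_2 ≅ Z^12.

Boundary ∂_1: C_1 → C_0 sends each edge [p,q] (with p < q) to q − p. For instance
  ∂EF = F − E.
As a 7×18 matrix over Z this has rank 6, with invariant factors (1,1,1,1,1,1).

∂_2: C_2 → C_1 acts by ∂[p,q,r] = [q,r] − [p,r] + [p,q]. For instance
  ∂BEJ = EJ − BJ + BE,
  ∂EFJ = FJ − EJ + EF.
The 18×12 boundary matrix has rank 12 and Smith normal form diag(1,1,1,1,1,1,1,1,1,1,1,2).

From H_k ≅ ker(∂_k) / im(∂_{k+1}) we obtain:

  H_0: rank C_0 − rank ∂_1 = 7 − 6 = 1, and the invariant factors of ∂_1 are all 1, so H_0 = Z.
  H_1: rank ker ∂_1 − rank ∂_2 = (18 − 6) − 12 = 0, and ∂_2 has invariant factor 2 > 1, so H_1 = Z_2.
  H_2: rank ker ∂_2 − rank ∂_3 = (12 − 12) − 0 = 0, and there is no ∂_3, so H_2 = 0.

As a check, the Euler characteristic is 7 − 18 + 12 = 1, which agrees with 1 − 0 + 0 = 1.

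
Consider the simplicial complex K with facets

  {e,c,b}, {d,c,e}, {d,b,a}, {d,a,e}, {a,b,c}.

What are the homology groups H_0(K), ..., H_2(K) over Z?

H_0 ≅ Z,  H_1 ≅ Z,  H_2 = 0.

We work with the vertex ordering a < b < c < d < e. The simplices of K, each written with vertices in increasing order, are:

  0-simplices (5): a, b, c, d, e
  1-simplices (10): ab, ac, ad, ae, bc, bd, be, cd, ce, de
  2-simplices (5): abc, abd, ade, bce, cde

giving chain groups C_0 ≅ Z^5, C_1 ≅ Z^10, C_2 ≅ Z^5.

∂_1: C_1 → C_0 is given by ∂[p,q] = [q] − [p]. For instance
  ∂be = e − b.
As a 5×10 matrix over Z this has rank 4, with invariant factors (1,1,1,1).

The boundary map ∂_2: C_2 → C_1 maps a triangle to the signed sum of its edges. For instance
  ∂cde = de − ce + cd,
  ∂abd = bd − ad + ab.
The 10×5 boundary matrix has rank 5 and Smith normal form diag(1,1,1,1,1).

Reading off H_k = ker ∂_k / im ∂_{k+1}:

  H_0: rank C_0 − rank ∂_1 = 5 − 4 = 1, and the invariant factors of ∂_1 are all 1, so H_0 = Z.
  H_1: rank ker ∂_1 − rank ∂_2 = (10 − 4) − 5 = 1, and the invariant factors of ∂_2 are all 1, so H_1 = Z.
  H_2: rank ker ∂_2 − rank ∂_3 = (5 − 5) − 0 = 0, and there is no ∂_3, so H_2 = 0.

As a check, the Euler characteristic is 5 − 10 + 5 = 0, which agrees with 1 − 1 + 0 = 0.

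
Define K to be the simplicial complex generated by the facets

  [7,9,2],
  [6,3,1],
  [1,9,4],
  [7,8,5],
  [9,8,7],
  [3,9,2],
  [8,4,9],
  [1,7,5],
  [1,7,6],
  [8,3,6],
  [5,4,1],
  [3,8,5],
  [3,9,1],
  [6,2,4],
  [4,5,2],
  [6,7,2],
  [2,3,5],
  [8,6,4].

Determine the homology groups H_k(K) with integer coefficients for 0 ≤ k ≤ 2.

H_0 ≅ Z,  H_1 ≅ Z^2,  H_2 ≅ Z.

Take the total order 1 < 2 < 3 < 4 < 5 < 6 < 7 < 8 < 9 on the vertex set. Then K (dimension 2) consists of the simplices:

  0-simplices (9): [1], [2], [3], [4], [5], [6], [7], [8], [9]
  1-simplices (27): (27 of them)
  2-simplices (18): [1,3,6], [1,3,9], [1,4,5], [1,4,9], [1,5,7], [1,6,7], [2,3,5], [2,3,9], [2,4,5], [2,4,6], [2,6,7], [2,7,9], [3,5,8], [3,6,8], [4,6,8], [4,8,9], [5,7,8], [7,8,9]

Hence C_0 ≅ Z^9, C_1 ≅ Z^27, C_2 ≅ Z^18.

The boundary map ∂_1: C_1 → C_0 maps an edge to its endpoints' difference, ∂[p,q] = q − p. For instance
  ∂[7,9] = [9] − [7].
This gives a 9×27 integer matrix of rank 8; reducing to Smith normal form yields diagonal entries (1,1,1,1,1,1,1,1).

The boundary map ∂_2: C_2 → C_1 sends each 2-simplex [p,q,r] to [q,r] − [p,r] + [p,q]. For instance
  ∂[1,3,6] = [3,6] − [1,6] + [1,3],
  ∂[2,3,9] = [3,9] − [2,9] + [2,3].
As a 27×18 matrix over Z this has rank 17, with invariant factors (1,1,1,1,1,1,1,1,1,1,1,1,1,1,1,1,1).

Computing H_k = (kernel of ∂_k) / (image of ∂_{k+1}):

  H_0: rank C_0 − rank ∂_1 = 9 − 8 = 1, and the invariant factors of ∂_1 are all 1, so H_0 = Z.
  H_1: rank ker ∂_1 − rank ∂_2 = (27 − 8) − 17 = 2, and the invariant factors of ∂_2 are all 1, so H_1 = Z^2.
  H_2: rank ker ∂_2 − rank ∂_3 = (18 − 17) − 0 = 1, and there is no ∂_3, so H_2 = Z.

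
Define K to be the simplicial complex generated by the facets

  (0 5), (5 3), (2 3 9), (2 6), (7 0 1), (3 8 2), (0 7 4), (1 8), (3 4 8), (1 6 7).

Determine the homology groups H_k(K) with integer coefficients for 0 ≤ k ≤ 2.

H_0 ≅ Z,  H_1 ≅ Z^3,  H_2 = 0.

We work with the vertex ordering 0 < 1 < 2 < 3 < 4 < 5 < 6 < 7 < 8 < 9. The simplices of K, each written with vertices in increasing order, are:

  0-simplices (10): [0], [1], [2], [3], [4], [5], [6], [7], [8], [9]
  1-simplices (18): [0,1], [0,4], [0,5], [0,7], [1,6], [1,7], [1,8], [2,3], [2,6], [2,8], [2,9], [3,4], [3,5], [3,8], [3,9], [4,7], [4,8], [6,7]
  2-simplices (6): [0,1,7], [0,4,7], [1,6,7], [2,3,8], [2,3,9], [3,4,8]

so the chain groups are C_0 ≅ Z^10, C_1 ≅ Z^18, C_2 ≅ Z^6.

The boundary map ∂_1: C_1 → C_0 is given by ∂[p,q] = [q] − [p].
As a 10×18 matrix over Z this has rank 9, with invariant factors (1,1,1,1,1,1,1,1,1).

Boundary ∂_2: C_2 → C_1 maps a triangle to the signed sum of its edges. For instance
  ∂[2,3,9] = [3,9] − [2,9] + [2,3],
  ∂[1,6,7] = [6,7] − [1,7] + [1,6].
The 18×6 boundary matrix has rank 6 and Smith normal form diag(1,1,1,1,1,1).

Now H_k = ker ∂_k / im ∂_{k+1}, so:

  H_0: rank C_0 − rank ∂_1 = 10 − 9 = 1, and the invariant factors of ∂_1 are all 1, so H_0 ≅ Z.
  H_1: rank ker ∂_1 − rank ∂_2 = (18 − 9) − 6 = 3, and the invariant factors of ∂_2 are all 1, so H_1 ≅ Z^3.
  H_2: rank ker ∂_2 − rank ∂_3 = (6 − 6) − 0 = 0, and there is no ∂_3, so H_2 ≅ 0.

As a check, the Euler characteristic is 10 − 18 + 6 = -2, which agrees with 1 − 3 + 0 = -2.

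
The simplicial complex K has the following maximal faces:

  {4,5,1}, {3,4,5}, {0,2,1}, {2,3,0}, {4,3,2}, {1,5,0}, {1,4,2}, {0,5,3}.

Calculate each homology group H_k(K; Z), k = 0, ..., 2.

H_0 ≅ Z,  H_1 = 0,  H_2 ≅ Z.

Order the vertices as 0 < 1 < 2 < 3 < 4 < 5. Listing each simplex with vertices in this order, K has dimension 2 with simplices:

  0-simplices (6): [0], [1], [2], [3], [4], [5]
  1-simplices (12): [0,1], [0,2], [0,3], [0,5], [1,2], [1,4], [1,5], [2,3], [2,4], [3,4], [3,5], [4,5]
  2-simplices (8): [0,1,2], [0,1,5], [0,2,3], [0,3,5], [1,2,4], [1,4,5], [2,3,4], [3,4,5]

so the chain groups are C_0 ≅ Z^6, C_1 ≅ Z^12, C_2 ≅ Z^8.

∂_1: C_1 → C_0 maps an edge to its endpoints' difference, ∂[p,q] = q − p. For instance
  ∂[0,3] = [3] − [0].
The resulting 6×12 matrix has rank 5, and its Smith normal form has invariant factors (1,1,1,1,1).

The boundary map ∂_2: C_2 → C_1 sends each 2-simplex [p,q,r] to [q,r] − [p,r] + [p,q]. For instance
  ∂[0,1,2] = [1,2] − [0,2] + [0,1],
  ∂[1,4,5] = [4,5] − [1,5] + [1,4].
The 12×8 boundary matrix has rank 7 and Smith normal form diag(1,1,1,1,1,1,1).

Now H_k = ker ∂_k / im ∂_{k+1}, so:

  H_0: rank C_0 − rank ∂_1 = 6 − 5 = 1, and the invariant factors of ∂_1 are all 1, so H_0 ≅ Z.
  H_1: rank ker ∂_1 − rank ∂_2 = (12 − 5) − 7 = 0, and the invariant factors of ∂_2 are all 1, so H_1 ≅ 0.
  H_2: rank ker ∂_2 − rank ∂_3 = (8 − 7) − 0 = 1, and there is no ∂_3, so H_2 ≅ Z.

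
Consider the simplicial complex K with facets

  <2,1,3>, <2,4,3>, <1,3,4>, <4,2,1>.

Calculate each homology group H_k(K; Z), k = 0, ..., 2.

K has 4 vertices, 6 edges, 4 triangles.
rank ∂_0 = 0, rank ∂_1 = 3 ⇒ b_0 = 4 − 0 − 3 = 1; all invariant factors of ∂_1 are 1 so no torsion. So H_0 = Z.
rank ∂_1 = 3, rank ∂_2 = 3 ⇒ b_1 = 6 − 3 − 3 = 0; all invariant factors of ∂_2 are 1 so no torsion. So H_1 = 0.
rank ∂_2 = 3, rank ∂_3 = 0 ⇒ b_2 = 4 − 3 − 0 = 1. So H_2 = Z.

H_0 ≅ Z,  H_1 = 0,  H_2 ≅ Z.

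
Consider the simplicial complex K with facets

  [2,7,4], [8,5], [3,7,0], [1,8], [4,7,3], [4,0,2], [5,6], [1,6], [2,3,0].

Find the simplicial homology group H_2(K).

Fix the vertex order 0 < 1 < 2 < 3 < 4 < 5 < 6 < 7 < 8 and write every simplex with vertices in increasing order. Then dim K = 2 and the simplices of K are:

  0-simplices (9): [0], [1], [2], [3], [4], [5], [6], [7], [8]
  1-simplices (14): [0,2], [0,3], [0,4], [0,7], [1,6], [1,8], [2,3], [2,4], [2,7], [3,4], [3,7], [4,7], [5,6], [5,8]
  2-simplices (5): [0,2,3], [0,2,4], [0,3,7], [2,4,7], [3,4,7]

Hence C_0 ≅ Z^9, C_1 ≅ Z^14, C_2 ≅ Z^5.

Boundary ∂_1: C_1 → C_0 sends each edge [p,q] (with p < q) to q − p. For instance
  ∂[0,2] = [2] − [0].
The 9×14 boundary matrix has rank 7 and Smith normal form diag(1,1,1,1,1,1,1).

The boundary map ∂_2: C_2 → C_1 acts by ∂[p,q,r] = [q,r] − [p,r] + [p,q]. For instance
  ∂[0,3,7] = [3,7] − [0,7] + [0,3],
  ∂[3,4,7] = [4,7] − [3,7] + [3,4].
The resulting 14×5 matrix has rank 5, and its Smith normal form has invariant factors (1,1,1,1,1).

Reading off H_k = ker ∂_k / im ∂_{k+1}:

  H_2: rank ker ∂_2 − rank ∂_3 = (5 − 5) − 0 = 0, and there is no ∂_3, so H_2 ≅ 0.

H_2 = 0.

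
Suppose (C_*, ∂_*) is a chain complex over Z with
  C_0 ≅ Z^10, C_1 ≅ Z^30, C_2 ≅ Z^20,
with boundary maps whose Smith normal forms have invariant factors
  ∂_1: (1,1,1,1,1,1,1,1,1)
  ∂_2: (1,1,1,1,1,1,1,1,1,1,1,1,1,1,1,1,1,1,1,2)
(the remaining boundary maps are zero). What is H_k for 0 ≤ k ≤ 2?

H_0 = Z,  H_1 = Z ⊕ Z/2,  H_2 = 0.

H_0: b_0 = 10 − 0 − 9 = 1; torsion from ∂_1 factors > 1: none. So H_0 = Z.
H_1: b_1 = 30 − 9 − 20 = 1; torsion from ∂_2 factors > 1: [2]. So H_1 = Z ⊕ Z/2.
H_2: b_2 = 20 − 20 − 0 = 0; torsion from ∂_3 factors > 1: none. So H_2 = 0.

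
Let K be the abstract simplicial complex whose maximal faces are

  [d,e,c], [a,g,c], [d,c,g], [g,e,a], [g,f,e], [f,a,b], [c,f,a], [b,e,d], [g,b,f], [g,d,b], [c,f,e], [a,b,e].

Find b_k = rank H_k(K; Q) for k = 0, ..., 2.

We work with the vertex ordering a < b < c < d < e < f < g. The simplices of K, each written with vertices in increasing order, are:

  0-simplices (7): a, b, c, d, e, f, g
  1-simplices (18): ab, ac, ae, af, ag, bd, be, bf, bg, cd, ce, cf, cg, de, dg, ef, eg, fg
  2-simplices (12): abe, abf, acf, acg, aeg, bde, bdg, bfg, cde, cdg, cef, efg

so the chain groups are C_0 ≅ Z^7, C_1 ≅ Z^18, C_2 ≅ Z^12.

Boundary ∂_1: C_1 → C_0 maps an edge to its endpoints' difference, ∂[p,q] = q − p. For instance
  ∂ae = e − a.
The resulting 7×18 matrix has rank 6, and its Smith normal form has invariant factors (1,1,1,1,1,1).

Boundary ∂_2: C_2 → C_1 acts by ∂[p,q,r] = [q,r] − [p,r] + [p,q]. For instance
  ∂bde = de − be + bd,
  ∂abf = bf − af + ab.
The 18×12 boundary matrix has rank 12 and Smith normal form diag(1,1,1,1,1,1,1,1,1,1,1,2).

Reading off H_k = ker ∂_k / im ∂_{k+1}:

  H_0: rank C_0 − rank ∂_1 = 7 − 6 = 1, and the invariant factors of ∂_1 are all 1, so H_0 = Z.
  H_1: rank ker ∂_1 − rank ∂_2 = (18 − 6) − 12 = 0, and ∂_2 has invariant factor 2 > 1, so H_1 = Z/2.
  H_2: rank ker ∂_2 − rank ∂_3 = (12 − 12) − 0 = 0, and there is no ∂_3, so H_2 = 0.

As a check, the Euler characteristic is 7 − 18 + 12 = 1, which agrees with 1 − 0 + 0 = 1.

Hence the Betti numbers are b_0 = 1, b_1 = 0, b_2 = 0.

b_0 = 1, b_1 = 0, b_2 = 0.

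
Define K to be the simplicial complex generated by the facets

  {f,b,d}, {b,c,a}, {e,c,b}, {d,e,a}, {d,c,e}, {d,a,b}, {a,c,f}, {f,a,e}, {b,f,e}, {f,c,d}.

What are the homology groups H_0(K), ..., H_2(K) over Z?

H_0 ≅ Z,  H_1 ≅ Z/2,  H_2 = 0.

Fix the vertex order a < b < c < d < e < f and write every simplex with vertices in increasing order. Then dim K = 2 and the simplices of K are:

  0-simplices (6): a, b, c, d, e, f
  1-simplices (15): ab, ac, ad, ae, af, bc, bd, be, bf, cd, ce, cf, de, df, ef
  2-simplices (10): abc, abd, acf, ade, aef, bce, bdf, bef, cde, cdf

so the chain groups are C_0 ≅ Z^6, C_1 ≅ Z^15, C_2 ≅ Z^10.

Boundary ∂_1: C_1 → C_0 is given by ∂[p,q] = [q] − [p]. For instance
  ∂bd = d − b.
The resulting 6×15 matrix has rank 5, and its Smith normal form has invariant factors (1,1,1,1,1).

∂_2: C_2 → C_1 maps a triangle to the signed sum of its edges. For instance
  ∂bdf = df − bf + bd,
  ∂ade = de − ae + ad.
The resulting 15×10 matrix has rank 10, and its Smith normal form has invariant factors (1,1,1,1,1,1,1,1,1,2).

Reading off H_k = ker ∂_k / im ∂_{k+1}:

  H_0: rank C_0 − rank ∂_1 = 6 − 5 = 1, and the invariant factors of ∂_1 are all 1, so H_0 = Z.
  H_1: rank ker ∂_1 − rank ∂_2 = (15 − 5) − 10 = 0, and ∂_2 has invariant factor 2 > 1, so H_1 = Z/2.
  H_2: rank ker ∂_2 − rank ∂_3 = (10 − 10) − 0 = 0, and there is no ∂_3, so H_2 = 0.

As a check, the Euler characteristic is 6 − 15 + 10 = 1, which agrees with 1 − 0 + 0 = 1.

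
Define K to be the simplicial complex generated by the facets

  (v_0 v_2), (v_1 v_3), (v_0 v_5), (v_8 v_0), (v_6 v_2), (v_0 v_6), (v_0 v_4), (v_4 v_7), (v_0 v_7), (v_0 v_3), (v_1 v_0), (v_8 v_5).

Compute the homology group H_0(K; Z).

H_0 = Z.

Fix the vertex order v_0 < v_1 < v_2 < v_3 < v_4 < v_5 < v_6 < v_7 < v_8 and write every simplex with vertices in increasing order. Then dim K = 1 and the simplices of K are:

  0-simplices (9): [v_0], [v_1], [v_2], [v_3], [v_4], [v_5], [v_6], [v_7], [v_8]
  1-simplices (12): [v_0,v_1], [v_0,v_2], [v_0,v_3], [v_0,v_4], [v_0,v_5], [v_0,v_6], [v_0,v_7], [v_0,v_8], [v_1,v_3], [v_2,v_6], [v_4,v_7], [v_5,v_8]

Hence C_0 ≅ Z^9, C_1 ≅ Z^12.

Boundary ∂_1: C_1 → C_0 maps an edge to its endpoints' difference, ∂[p,q] = q − p. For instance
  ∂[v_2,v_6] = [v_6] − [v_2].
The resulting 9×12 matrix has rank 8, and its Smith normal form has invariant factors (1,1,1,1,1,1,1,1).

Computing H_k = (kernel of ∂_k) / (image of ∂_{k+1}):

  H_0: rank C_0 − rank ∂_1 = 9 − 8 = 1, and the invariant factors of ∂_1 are all 1, so H_0 ≅ Z.

(K is a triangulation of a wedge of 4 circles.)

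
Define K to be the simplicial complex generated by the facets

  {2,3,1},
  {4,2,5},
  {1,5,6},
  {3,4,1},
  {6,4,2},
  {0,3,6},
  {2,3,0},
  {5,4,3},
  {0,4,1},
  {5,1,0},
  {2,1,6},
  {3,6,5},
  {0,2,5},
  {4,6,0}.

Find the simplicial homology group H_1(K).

Order the vertices as 0 < 1 < 2 < 3 < 4 < 5 < 6. Listing each simplex with vertices in this order, K has dimension 2 with simplices:

  0-simplices (7): [0], [1], [2], [3], [4], [5], [6]
  1-simplices (21): [0,1], [0,2], [0,3], [0,4], [0,5], [0,6], [1,2], [1,3], [1,4], [1,5], [1,6], [2,3], [2,4], [2,5], [2,6], [3,4], [3,5], [3,6], [4,5], [4,6], [5,6]
  2-simplices (14): [0,1,4], [0,1,5], [0,2,3], [0,2,5], [0,3,6], [0,4,6], [1,2,3], [1,2,6], [1,3,4], [1,5,6], [2,4,5], [2,4,6], [3,4,5], [3,5,6]

Hence C_0 ≅ Z^7, C_1 ≅ Z^21, C_2 ≅ Z^14.

The boundary map ∂_1: C_1 → C_0 sends each edge [p,q] (with p < q) to q − p. For instance
  ∂[0,1] = [1] − [0].
The 7×21 boundary matrix has rank 6 and Smith normal form diag(1,1,1,1,1,1).

∂_2: C_2 → C_1 maps a triangle to the signed sum of its edges. For instance
  ∂[1,2,6] = [2,6] − [1,6] + [1,2],
  ∂[0,2,3] = [2,3] − [0,3] + [0,2].
The resulting 21×14 matrix has rank 13, and its Smith normal form has invariant factors (1,1,1,1,1,1,1,1,1,1,1,1,1).

From H_k ≅ ker(∂_k) / im(∂_{k+1}) we obtain:

  H_1: rank ker ∂_1 − rank ∂_2 = (21 − 6) − 13 = 2, and the invariant factors of ∂_2 are all 1, so H_1 = Z^2.

H_1 = Z^2.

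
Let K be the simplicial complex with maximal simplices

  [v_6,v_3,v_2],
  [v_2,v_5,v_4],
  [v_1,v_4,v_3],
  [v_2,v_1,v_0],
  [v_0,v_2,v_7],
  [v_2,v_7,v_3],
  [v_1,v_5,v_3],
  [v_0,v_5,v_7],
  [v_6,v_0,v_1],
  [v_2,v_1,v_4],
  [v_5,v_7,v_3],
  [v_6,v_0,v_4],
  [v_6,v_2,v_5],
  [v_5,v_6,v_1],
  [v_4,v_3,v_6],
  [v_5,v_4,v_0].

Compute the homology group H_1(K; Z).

H_1 ≅ Z^2.

Order the vertices as v_0 < v_1 < v_2 < v_3 < v_4 < v_5 < v_6 < v_7. Listing each simplex with vertices in this order, K has dimension 2 with simplices:

  0-simplices (8): [v_0], [v_1], [v_2], [v_3], [v_4], [v_5], [v_6], [v_7]
  1-simplices (24): (24 of them)
  2-simplices (16): (16 of them)

Hence C_0 ≅ Z^8, C_1 ≅ Z^24, C_2 ≅ Z^16.

The boundary map ∂_1: C_1 → C_0 maps an edge to its endpoints' difference, ∂[p,q] = q − p.
The resulting 8×24 matrix has rank 7, and its Smith normal form has invariant factors (1,1,1,1,1,1,1).

Boundary ∂_2: C_2 → C_1 sends each 2-simplex [p,q,r] to [q,r] − [p,r] + [p,q]. For instance
  ∂[v_2,v_5,v_6] = [v_5,v_6] − [v_2,v_6] + [v_2,v_5],
  ∂[v_0,v_1,v_6] = [v_1,v_6] − [v_0,v_6] + [v_0,v_1].
As a 24×16 matrix over Z this has rank 15, with invariant factors (1,1,1,1,1,1,1,1,1,1,1,1,1,1,1).

Now H_k = ker ∂_k / im ∂_{k+1}, so:

  H_1: rank ker ∂_1 − rank ∂_2 = (24 − 7) − 15 = 2, and the invariant factors of ∂_2 are all 1, so H_1 = Z^2.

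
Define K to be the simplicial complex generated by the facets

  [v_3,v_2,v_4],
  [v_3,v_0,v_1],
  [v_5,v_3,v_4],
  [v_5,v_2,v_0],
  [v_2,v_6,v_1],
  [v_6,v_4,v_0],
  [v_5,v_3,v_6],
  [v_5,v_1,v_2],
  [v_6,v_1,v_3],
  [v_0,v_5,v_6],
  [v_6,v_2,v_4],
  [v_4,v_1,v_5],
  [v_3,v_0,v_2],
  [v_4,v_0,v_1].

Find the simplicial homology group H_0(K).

Order the vertices as v_0 < v_1 < v_2 < v_3 < v_4 < v_5 < v_6. Listing each simplex with vertices in this order, K has dimension 2 with simplices:

  0-simplices (7): [v_0], [v_1], [v_2], [v_3], [v_4], [v_5], [v_6]
  1-simplices (21): (21 of them)
  2-simplices (14): (14 of them)

so the chain groups are C_0 ≅ Z^7, C_1 ≅ Z^21, C_2 ≅ Z^14.

∂_1: C_1 → C_0 is given by ∂[p,q] = [q] − [p]. For instance
  ∂[v_0,v_5] = [v_5] − [v_0].
The resulting 7×21 matrix has rank 6, and its Smith normal form has invariant factors (1,1,1,1,1,1).

Boundary ∂_2: C_2 → C_1 maps a triangle to the signed sum of its edges. For instance
  ∂[v_0,v_1,v_4] = [v_1,v_4] − [v_0,v_4] + [v_0,v_1],
  ∂[v_2,v_3,v_4] = [v_3,v_4] − [v_2,v_4] + [v_2,v_3].
The resulting 21×14 matrix has rank 13, and its Smith normal form has invariant factors (1,1,1,1,1,1,1,1,1,1,1,1,1).

From H_k ≅ ker(∂_k) / im(∂_{k+1}) we obtain:

  H_0: rank C_0 − rank ∂_1 = 7 − 6 = 1, and the invariant factors of ∂_1 are all 1, so H_0 = Z.

H_0 = Z.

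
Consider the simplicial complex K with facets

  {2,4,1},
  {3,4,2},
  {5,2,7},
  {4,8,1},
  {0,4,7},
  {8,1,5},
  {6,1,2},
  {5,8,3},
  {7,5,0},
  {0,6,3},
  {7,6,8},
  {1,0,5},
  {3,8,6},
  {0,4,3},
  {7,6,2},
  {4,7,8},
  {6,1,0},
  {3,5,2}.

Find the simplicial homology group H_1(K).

Fix the vertex order 0 < 1 < 2 < 3 < 4 < 5 < 6 < 7 < 8 and write every simplex with vertices in increasing order. Then dim K = 2 and the simplices of K are:

  0-simplices (9): [0], [1], [2], [3], [4], [5], [6], [7], [8]
  1-simplices (27): (27 of them)
  2-simplices (18): [0,1,5], [0,1,6], [0,3,4], [0,3,6], [0,4,7], [0,5,7], [1,2,4], [1,2,6], [1,4,8], [1,5,8], [2,3,4], [2,3,5], [2,5,7], [2,6,7], [3,5,8], [3,6,8], [4,7,8], [6,7,8]

Hence C_0 ≅ Z^9, C_1 ≅ Z^27, C_2 ≅ Z^18.

∂_1: C_1 → C_0 maps an edge to its endpoints' difference, ∂[p,q] = q − p. For instance
  ∂[0,4] = [4] − [0].
As a 9×27 matrix over Z this has rank 8, with invariant factors (1,1,1,1,1,1,1,1).

Boundary ∂_2: C_2 → C_1 acts by ∂[p,q,r] = [q,r] − [p,r] + [p,q]. For instance
  ∂[0,3,6] = [3,6] − [0,6] + [0,3],
  ∂[0,3,4] = [3,4] − [0,4] + [0,3].
This gives a 27×18 integer matrix of rank 17; reducing to Smith normal form yields diagonal entries (1,1,1,1,1,1,1,1,1,1,1,1,1,1,1,1,1).

Computing H_k = (kernel of ∂_k) / (image of ∂_{k+1}):

  H_1: rank ker ∂_1 − rank ∂_2 = (27 − 8) − 17 = 2, and the invariant factors of ∂_2 are all 1, so H_1 = Z^2.

H_1 = Z^2.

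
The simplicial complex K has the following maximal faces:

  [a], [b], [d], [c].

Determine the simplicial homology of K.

Take the total order a < b < c < d on the vertex set. Then K (dimension 0) consists of the simplices:

  0-simplices (4): a, b, c, d

so the chain groups are C_0 ≅ Z^4.

Computing H_k = (kernel of ∂_k) / (image of ∂_{k+1}):

  H_0: rank C_0 − rank ∂_1 = 4 − 0 = 4, and there is no ∂_1, so H_0 = Z^4.

(K is a triangulation of a set of 4 points.)

H_0 ≅ Z^4.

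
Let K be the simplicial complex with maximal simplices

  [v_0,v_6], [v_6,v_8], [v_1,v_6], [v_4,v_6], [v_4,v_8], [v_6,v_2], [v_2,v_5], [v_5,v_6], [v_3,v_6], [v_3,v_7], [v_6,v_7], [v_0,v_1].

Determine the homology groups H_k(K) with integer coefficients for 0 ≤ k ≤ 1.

H_0 ≅ Z,  H_1 ≅ Z^4.

Fix the vertex order v_0 < v_1 < v_2 < v_3 < v_4 < v_5 < v_6 < v_7 < v_8 and write every simplex with vertices in increasing order. Then dim K = 1 and the simplices of K are:

  0-simplices (9): [v_0], [v_1], [v_2], [v_3], [v_4], [v_5], [v_6], [v_7], [v_8]
  1-simplices (12): [v_0,v_1], [v_0,v_6], [v_1,v_6], [v_2,v_5], [v_2,v_6], [v_3,v_6], [v_3,v_7], [v_4,v_6], [v_4,v_8], [v_5,v_6], [v_6,v_7], [v_6,v_8]

so the chain groups are C_0 ≅ Z^9, C_1 ≅ Z^12.

The boundary map ∂_1: C_1 → C_0 sends each edge [p,q] (with p < q) to q − p.
As a 9×12 matrix over Z this has rank 8, with invariant factors (1,1,1,1,1,1,1,1).

Now H_k = ker ∂_k / im ∂_{k+1}, so:

  H_0: rank C_0 − rank ∂_1 = 9 − 8 = 1, and the invariant factors of ∂_1 are all 1, so H_0 = Z.
  H_1: rank ker ∂_1 − rank ∂_2 = (12 − 8) − 0 = 4, and there is no ∂_2, so H_1 = Z^4.

(K is a triangulation of a wedge of 4 circles.)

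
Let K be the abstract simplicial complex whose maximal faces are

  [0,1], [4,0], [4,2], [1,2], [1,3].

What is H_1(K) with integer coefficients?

Take the total order 0 < 1 < 2 < 3 < 4 on the vertex set. Then K (dimension 1) consists of the simplices:

  0-simplices (5): [0], [1], [2], [3], [4]
  1-simplices (5): [0,1], [0,4], [1,2], [1,3], [2,4]

giving chain groups C_0 ≅ Z^5, C_1 ≅ Z^5.

The boundary map ∂_1: C_1 → C_0 sends each edge [p,q] (with p < q) to q − p. For instance
  ∂[0,4] = [4] − [0].
As a 5×5 matrix over Z this has rank 4, with invariant factors (1,1,1,1).

Now H_k = ker ∂_k / im ∂_{k+1}, so:

  H_1: rank ker ∂_1 − rank ∂_2 = (5 − 4) − 0 = 1, and there is no ∂_2, so H_1 = Z.

H_1 = Z.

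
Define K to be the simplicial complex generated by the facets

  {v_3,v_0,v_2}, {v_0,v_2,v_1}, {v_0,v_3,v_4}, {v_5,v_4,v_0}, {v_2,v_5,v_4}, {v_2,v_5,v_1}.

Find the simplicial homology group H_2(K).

H_2 = 0.

We work with the vertex ordering v_0 < v_1 < v_2 < v_3 < v_4 < v_5. The simplices of K, each written with vertices in increasing order, are:

  0-simplices (6): [v_0], [v_1], [v_2], [v_3], [v_4], [v_5]
  1-simplices (12): [v_0,v_1], [v_0,v_2], [v_0,v_3], [v_0,v_4], [v_0,v_5], [v_1,v_2], [v_1,v_5], [v_2,v_3], [v_2,v_4], [v_2,v_5], [v_3,v_4], [v_4,v_5]
  2-simplices (6): [v_0,v_1,v_2], [v_0,v_2,v_3], [v_0,v_3,v_4], [v_0,v_4,v_5], [v_1,v_2,v_5], [v_2,v_4,v_5]

so the chain groups are C_0 ≅ Z^6, C_1 ≅ Z^12, C_2 ≅ Z^6.

∂_1: C_1 → C_0 is given by ∂[p,q] = [q] − [p].
As a 6×12 matrix over Z this has rank 5, with invariant factors (1,1,1,1,1).

The boundary map ∂_2: C_2 → C_1 maps a triangle to the signed sum of its edges. For instance
  ∂[v_0,v_4,v_5] = [v_4,v_5] − [v_0,v_5] + [v_0,v_4],
  ∂[v_0,v_1,v_2] = [v_1,v_2] − [v_0,v_2] + [v_0,v_1].
This gives a 12×6 integer matrix of rank 6; reducing to Smith normal form yields diagonal entries (1,1,1,1,1,1).

From H_k ≅ ker(∂_k) / im(∂_{k+1}) we obtain:

  H_2: rank ker ∂_2 − rank ∂_3 = (6 − 6) − 0 = 0, and there is no ∂_3, so H_2 ≅ 0.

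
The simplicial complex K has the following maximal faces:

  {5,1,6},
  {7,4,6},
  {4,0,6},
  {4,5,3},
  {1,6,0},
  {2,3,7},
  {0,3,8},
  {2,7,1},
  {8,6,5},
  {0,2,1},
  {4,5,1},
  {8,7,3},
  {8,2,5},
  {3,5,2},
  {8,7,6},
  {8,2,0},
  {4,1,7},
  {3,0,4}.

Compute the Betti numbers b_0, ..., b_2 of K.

b_0 = 1, b_1 = 1, b_2 = 0.

We work with the vertex ordering 0 < 1 < 2 < 3 < 4 < 5 < 6 < 7 < 8. The simplices of K, each written with vertices in increasing order, are:

  0-simplices (9): [0], [1], [2], [3], [4], [5], [6], [7], [8]
  1-simplices (27): (27 of them)
  2-simplices (18): [0,1,2], [0,1,6], [0,2,8], [0,3,4], [0,3,8], [0,4,6], [1,2,7], [1,4,5], [1,4,7], [1,5,6], [2,3,5], [2,3,7], [2,5,8], [3,4,5], [3,7,8], [4,6,7], [5,6,8], [6,7,8]

giving chain groups C_0 ≅ Z^9, C_1 ≅ Z^27, C_2 ≅ Z^18.

The boundary map ∂_1: C_1 → C_0 maps an edge to its endpoints' difference, ∂[p,q] = q − p.
The resulting 9×27 matrix has rank 8, and its Smith normal form has invariant factors (1,1,1,1,1,1,1,1).

∂_2: C_2 → C_1 acts by ∂[p,q,r] = [q,r] − [p,r] + [p,q]. For instance
  ∂[1,2,7] = [2,7] − [1,7] + [1,2],
  ∂[0,4,6] = [4,6] − [0,6] + [0,4].
This gives a 27×18 integer matrix of rank 18; reducing to Smith normal form yields diagonal entries (1,1,1,1,1,1,1,1,1,1,1,1,1,1,1,1,1,2).

From H_k ≅ ker(∂_k) / im(∂_{k+1}) we obtain:

  H_0: rank C_0 − rank ∂_1 = 9 − 8 = 1, and the invariant factors of ∂_1 are all 1, so H_0 ≅ Z.
  H_1: rank ker ∂_1 − rank ∂_2 = (27 − 8) − 18 = 1, and ∂_2 has invariant factor 2 > 1, so H_1 ≅ Z ⊕ Z/2Z.
  H_2: rank ker ∂_2 − rank ∂_3 = (18 − 18) − 0 = 0, and there is no ∂_3, so H_2 ≅ 0.

Hence the Betti numbers are b_0 = 1, b_1 = 1, b_2 = 0.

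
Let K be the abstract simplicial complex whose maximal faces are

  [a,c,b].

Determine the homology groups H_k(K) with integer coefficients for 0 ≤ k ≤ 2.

Take the total order a < b < c on the vertex set. Then K (dimension 2) consists of the simplices:

  0-simplices (3): a, b, c
  1-simplices (3): ab, ac, bc
  2-simplices (1): abc

so the chain groups are C_0 ≅ Z^3, C_1 ≅ Z^3, C_2 ≅ Z^1.

∂_1: C_1 → C_0 sends each edge [p,q] (with p < q) to q − p.
This gives a 3×3 integer matrix of rank 2; reducing to Smith normal form yields diagonal entries (1,1).

∂_2: C_2 → C_1 sends each 2-simplex [p,q,r] to [q,r] − [p,r] + [p,q]. For instance
  ∂abc = bc − ac + ab.
This gives a 3×1 integer matrix of rank 1; reducing to Smith normal form yields diagonal entries (1).

From H_k ≅ ker(∂_k) / im(∂_{k+1}) we obtain:

  H_0: rank C_0 − rank ∂_1 = 3 − 2 = 1, and the invariant factors of ∂_1 are all 1, so H_0 = Z.
  H_1: rank ker ∂_1 − rank ∂_2 = (3 − 2) − 1 = 0, and the invariant factors of ∂_2 are all 1, so H_1 = 0.
  H_2: rank ker ∂_2 − rank ∂_3 = (1 − 1) − 0 = 0, and there is no ∂_3, so H_2 = 0.

As a check, the Euler characteristic is 3 − 3 + 1 = 1, which agrees with 1 − 0 + 0 = 1.
(K is a triangulation of the 2-simplex.)

H_0 = Z,  H_1 = 0,  H_2 = 0.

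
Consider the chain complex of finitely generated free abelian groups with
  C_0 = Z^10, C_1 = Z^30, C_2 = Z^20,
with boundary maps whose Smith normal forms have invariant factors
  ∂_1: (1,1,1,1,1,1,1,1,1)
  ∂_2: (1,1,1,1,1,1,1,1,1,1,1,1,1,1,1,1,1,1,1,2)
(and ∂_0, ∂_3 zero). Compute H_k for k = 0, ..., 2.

H_0: b_0 = 10 − 0 − 9 = 1; torsion from ∂_1 factors > 1: none. So H_0 ≅ Z.
H_1: b_1 = 30 − 9 − 20 = 1; torsion from ∂_2 factors > 1: [2]. So H_1 ≅ Z ⊕ Z_2.
H_2: b_2 = 20 − 20 − 0 = 0; torsion from ∂_3 factors > 1: none. So H_2 ≅ 0.

H_0 ≅ Z,  H_1 ≅ Z ⊕ Z_2,  H_2 = 0.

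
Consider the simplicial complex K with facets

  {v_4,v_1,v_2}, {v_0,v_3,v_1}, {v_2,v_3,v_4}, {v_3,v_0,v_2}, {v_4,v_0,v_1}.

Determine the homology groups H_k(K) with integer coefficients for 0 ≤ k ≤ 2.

H_0 ≅ Z,  H_1 ≅ Z,  H_2 = 0.

Fix the vertex order v_0 < v_1 < v_2 < v_3 < v_4 and write every simplex with vertices in increasing order. Then dim K = 2 and the simplices of K are:

  0-simplices (5): [v_0], [v_1], [v_2], [v_3], [v_4]
  1-simplices (10): [v_0,v_1], [v_0,v_2], [v_0,v_3], [v_0,v_4], [v_1,v_2], [v_1,v_3], [v_1,v_4], [v_2,v_3], [v_2,v_4], [v_3,v_4]
  2-simplices (5): [v_0,v_1,v_3], [v_0,v_1,v_4], [v_0,v_2,v_3], [v_1,v_2,v_4], [v_2,v_3,v_4]

Hence C_0 ≅ Z^5, C_1 ≅ Z^10, C_2 ≅ Z^5.

∂_1: C_1 → C_0 is given by ∂[p,q] = [q] − [p]. For instance
  ∂[v_2,v_3] = [v_3] − [v_2].
The resulting 5×10 matrix has rank 4, and its Smith normal form has invariant factors (1,1,1,1).

The boundary map ∂_2: C_2 → C_1 maps a triangle to the signed sum of its edges. For instance
  ∂[v_0,v_1,v_3] = [v_1,v_3] − [v_0,v_3] + [v_0,v_1],
  ∂[v_1,v_2,v_4] = [v_2,v_4] − [v_1,v_4] + [v_1,v_2].
As a 10×5 matrix over Z this has rank 5, with invariant factors (1,1,1,1,1).

From H_k ≅ ker(∂_k) / im(∂_{k+1}) we obtain:

  H_0: rank C_0 − rank ∂_1 = 5 − 4 = 1, and the invariant factors of ∂_1 are all 1, so H_0 ≅ Z.
  H_1: rank ker ∂_1 − rank ∂_2 = (10 − 4) − 5 = 1, and the invariant factors of ∂_2 are all 1, so H_1 ≅ Z.
  H_2: rank ker ∂_2 − rank ∂_3 = (5 − 5) − 0 = 0, and there is no ∂_3, so H_2 ≅ 0.

(K is a triangulation of the Möbius band.)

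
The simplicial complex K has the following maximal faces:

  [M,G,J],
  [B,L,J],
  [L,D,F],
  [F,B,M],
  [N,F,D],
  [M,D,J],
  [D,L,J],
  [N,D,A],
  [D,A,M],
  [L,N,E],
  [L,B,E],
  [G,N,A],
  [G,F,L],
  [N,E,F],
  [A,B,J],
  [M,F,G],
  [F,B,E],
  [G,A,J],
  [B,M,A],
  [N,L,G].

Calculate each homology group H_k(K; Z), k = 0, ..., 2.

Take the total order A < B < D < E < F < G < J < L < M < N on the vertex set. Then K (dimension 2) consists of the simplices:

  0-simplices (10): A, B, D, E, F, G, J, L, M, N
  1-simplices (30): AB, AD, AG, AJ, AM, AN, BE, BF, BJ, BL, BM, DF, DJ, DL, DM, DN, EF, EL, EN, FG, FL, FM, FN, GJ, GL, GM, GN, JL, JM, LN
  2-simplices (20): ABJ, ABM, ADM, ADN, AGJ, AGN, BEF, BEL, BFM, BJL, DFL, DFN, DJL, DJM, EFN, ELN, FGL, FGM, GJM, GLN

giving chain groups C_0 ≅ Z^10, C_1 ≅ Z^30, C_2 ≅ Z^20.

∂_1: C_1 → C_0 sends each edge [p,q] (with p < q) to q − p.
The 10×30 boundary matrix has rank 9 and Smith normal form diag(1,1,1,1,1,1,1,1,1).

∂_2: C_2 → C_1 acts by ∂[p,q,r] = [q,r] − [p,r] + [p,q]. For instance
  ∂ADM = DM − AM + AD,
  ∂GJM = JM − GM + GJ.
The 30×20 boundary matrix has rank 20 and Smith normal form diag(1,1,1,1,1,1,1,1,1,1,1,1,1,1,1,1,1,1,1,2).

Now H_k = ker ∂_k / im ∂_{k+1}, so:

  H_0: rank C_0 − rank ∂_1 = 10 − 9 = 1, and the invariant factors of ∂_1 are all 1, so H_0 ≅ Z.
  H_1: rank ker ∂_1 − rank ∂_2 = (30 − 9) − 20 = 1, and ∂_2 has invariant factor 2 > 1, so H_1 ≅ Z ⊕ Z/2Z.
  H_2: rank ker ∂_2 − rank ∂_3 = (20 − 20) − 0 = 0, and there is no ∂_3, so H_2 ≅ 0.

As a check, the Euler characteristic is 10 − 30 + 20 = 0, which agrees with 1 − 1 + 0 = 0.
(K is a triangulation of the Klein bottle.)

H_0 ≅ Z,  H_1 ≅ Z ⊕ Z/2Z,  H_2 = 0.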